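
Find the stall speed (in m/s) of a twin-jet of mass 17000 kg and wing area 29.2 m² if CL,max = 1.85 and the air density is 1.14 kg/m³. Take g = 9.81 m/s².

V_stall = 73.6 m/s

At stall, lift equals weight: L = W = m·g = 17000 × 9.81 = 1.668×10^5 N.
From L = ½ρV²S·CL,max = W: V_stall = √(2W/(ρSCL,max)) = √(2·1.668×10^5/(1.14·29.2·1.85))
V_stall = √5416 = 73.6 m/s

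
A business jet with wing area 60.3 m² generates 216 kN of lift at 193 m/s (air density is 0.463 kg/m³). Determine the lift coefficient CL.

From L = ½ρv²S·CL, rearranging gives CL = 2L/(ρv²S).
CL = 2 × 2.16×10^5 / (0.463 × 193² × 60.3) = 0.415

CL = 0.415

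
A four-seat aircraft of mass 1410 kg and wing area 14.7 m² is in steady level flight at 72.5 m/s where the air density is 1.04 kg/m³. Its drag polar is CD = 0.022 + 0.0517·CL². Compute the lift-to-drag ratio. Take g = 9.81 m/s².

Level flight ⇒ L = W = m·g = 1410 × 9.81 = 13832 N.
Dynamic pressure q = 0.5 × 1.04 × 72.5² = 2733 Pa.
CL = W/(q·S) = 13832 / (2733 × 14.7) = 0.3443.
CD = 0.022 + 0.0517 × 0.3443² = 0.02813.
L/D = CL/CD = 0.3443 / 0.02813 = 12.2

L/D = 12.2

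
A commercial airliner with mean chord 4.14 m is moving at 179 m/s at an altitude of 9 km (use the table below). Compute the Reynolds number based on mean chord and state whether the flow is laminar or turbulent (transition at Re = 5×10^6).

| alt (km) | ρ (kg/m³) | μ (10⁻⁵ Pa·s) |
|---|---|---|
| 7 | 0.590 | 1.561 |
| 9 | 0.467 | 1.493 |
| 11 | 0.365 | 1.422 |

Re = 2.32×10^7 (turbulent)

At 9 km, from the table: ρ = 0.467 kg/m³, μ = 1.493×10⁻⁵ Pa·s.
Re = ρ·v·c/μ = 0.467 × 179 × 4.14 / (1.493×10⁻⁵) = 2.32×10^7
Since 2.32×10^7 > 5×10^6, the flow is turbulent.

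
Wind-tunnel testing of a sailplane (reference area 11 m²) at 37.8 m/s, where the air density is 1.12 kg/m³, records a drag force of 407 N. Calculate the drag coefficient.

From D = ½ρv²S·CD, rearranging gives CD = 2D/(ρv²S).
CD = 2 × 407 / (1.12 × 37.8² × 11) = 0.0462

CD = 0.0462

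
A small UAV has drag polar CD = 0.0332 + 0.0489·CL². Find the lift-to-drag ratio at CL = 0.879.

CD = 0.0332 + 0.0489 × 0.879² = 0.07098
L/D = CL/CD = 0.879 / 0.07098 = 12.4

L/D = 12.4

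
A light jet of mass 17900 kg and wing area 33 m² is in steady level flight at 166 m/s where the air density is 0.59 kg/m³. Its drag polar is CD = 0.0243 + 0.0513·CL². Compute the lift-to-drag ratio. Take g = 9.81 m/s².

L/D = 14.1

Level flight ⇒ L = W = m·g = 17900 × 9.81 = 1.756×10^5 N.
Dynamic pressure q = 0.5 × 0.59 × 166² = 8129 Pa.
Required CL = L/(qS) = 1.756×10^5/(8129·33) = 0.6546.
CD = 0.0243 + 0.0513 × 0.6546² = 0.04628.
L/D = CL/CD = 0.6546 / 0.04628 = 14.1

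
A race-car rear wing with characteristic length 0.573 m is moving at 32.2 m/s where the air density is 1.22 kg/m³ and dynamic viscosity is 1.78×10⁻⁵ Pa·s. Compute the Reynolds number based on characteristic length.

Re = 1.26×10^6

Re = ρ·v·c/μ = 1.22 × 32.2 × 0.573 / (1.78×10⁻⁵) = 1.26×10^6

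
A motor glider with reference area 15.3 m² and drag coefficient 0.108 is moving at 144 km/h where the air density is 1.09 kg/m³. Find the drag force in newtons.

D = 1440 N

Convert speed: v = 144 km/h ÷ 3.6 = 40 m/s.
D = ½ρv²S·CD = ½ × 1.09 × 40² × 15.3 × 0.108 = 1440 N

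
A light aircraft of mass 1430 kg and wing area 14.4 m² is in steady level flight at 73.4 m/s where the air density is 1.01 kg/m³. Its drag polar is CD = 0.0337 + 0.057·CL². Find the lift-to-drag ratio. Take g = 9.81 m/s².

L/D = 8.73

Level flight ⇒ L = W = m·g = 1430 × 9.81 = 14028 N.
Dynamic pressure q = 0.5 × 1.01 × 73.4² = 2721 Pa.
Required CL = L/(qS) = 14028/(2721·14.4) = 0.3581.
CD = 0.0337 + 0.057 × 0.3581² = 0.04101.
L/D = CL/CD = 0.3581 / 0.04101 = 8.73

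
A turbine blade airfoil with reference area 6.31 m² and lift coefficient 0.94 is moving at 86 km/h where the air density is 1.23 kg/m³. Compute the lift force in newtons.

Convert speed: v = 86 km/h ÷ 3.6 = 23.89 m/s.
Dynamic pressure q = ½ρv² = ½ × 1.23 × 23.89² = 351 Pa.
L = q·S·CL = 351 × 6.31 × 0.94 = 2080 N

L = 2080 N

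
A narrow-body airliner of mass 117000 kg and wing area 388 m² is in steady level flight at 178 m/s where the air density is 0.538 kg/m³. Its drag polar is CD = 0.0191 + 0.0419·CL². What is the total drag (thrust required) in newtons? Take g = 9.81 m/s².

D = 79900 N

In steady level flight, lift balances weight: W = mg = 117000 × 9.81 = 1.1478×10^6 N.
q = ½ρv² = ½ × 0.538 × 178² = 8523 Pa.
CL = 2W/(ρv²S) = 2×1.1478×10^6/(0.538×178²×388) = 0.3471.
CD = 0.0191 + 0.0419 × 0.3471² = 0.02415.
D = q·S·CD = 8523 × 388 × 0.02415 = 79850 N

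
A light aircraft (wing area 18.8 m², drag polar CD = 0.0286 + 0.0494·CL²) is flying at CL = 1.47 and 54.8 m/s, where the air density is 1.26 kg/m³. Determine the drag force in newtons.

CD = 0.0286 + 0.0494 × 1.47² = 0.1353
D = ½ρv²S·CD = ½ × 1.26 × 54.8² × 18.8 × 0.1353 = 4810 N

D = 4810 N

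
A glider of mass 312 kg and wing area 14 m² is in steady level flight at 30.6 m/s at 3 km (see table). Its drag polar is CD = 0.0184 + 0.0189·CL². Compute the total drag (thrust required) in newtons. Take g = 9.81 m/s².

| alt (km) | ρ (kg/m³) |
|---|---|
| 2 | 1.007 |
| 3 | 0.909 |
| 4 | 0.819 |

D = 139 N

At 3 km, from the table: ρ = 0.909 kg/m³.
Weight W = mg = 312 × 9.81 = 3060.7 N; in level flight L = W.
Dynamic pressure q = 0.5 × 0.909 × 30.6² = 425.6 Pa.
CL = W/(q·S) = 3060.7 / (425.6 × 14) = 0.5137.
CD = 0.0184 + 0.0189 × 0.5137² = 0.02339.
D = q·S·CD = 425.6 × 14 × 0.02339 = 139.3 N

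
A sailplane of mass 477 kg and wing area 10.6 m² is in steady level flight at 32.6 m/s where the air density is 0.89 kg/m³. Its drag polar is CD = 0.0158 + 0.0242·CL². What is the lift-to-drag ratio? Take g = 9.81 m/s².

L/D = 25.3

In steady level flight, lift balances weight: W = mg = 477 × 9.81 = 4679.4 N.
q = ½ρv² = ½ × 0.89 × 32.6² = 472.9 Pa.
Required CL = L/(qS) = 4679.4/(472.9·10.6) = 0.9334.
CD = 0.0158 + 0.0242 × 0.9334² = 0.03689.
L/D = CL/CD = 0.9334 / 0.03689 = 25.3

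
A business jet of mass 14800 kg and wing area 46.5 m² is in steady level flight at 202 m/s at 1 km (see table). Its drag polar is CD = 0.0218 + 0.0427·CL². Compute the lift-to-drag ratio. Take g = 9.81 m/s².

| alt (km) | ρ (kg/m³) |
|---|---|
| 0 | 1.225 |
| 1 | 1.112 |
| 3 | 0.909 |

At 1 km, from the table: ρ = 1.112 kg/m³.
In steady level flight, lift balances weight: W = mg = 14800 × 9.81 = 1.4519×10^5 N.
q = ½ρv² = ½ × 1.112 × 202² = 22690 Pa.
CL = 2W/(ρv²S) = 2×1.4519×10^5/(1.112×202²×46.5) = 0.1376.
CD = 0.0218 + 0.0427 × 0.1376² = 0.02261.
L/D = CL/CD = 0.1376 / 0.02261 = 6.09

L/D = 6.09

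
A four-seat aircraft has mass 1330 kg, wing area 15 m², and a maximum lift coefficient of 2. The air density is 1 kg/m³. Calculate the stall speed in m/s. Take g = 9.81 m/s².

V_stall = 29.5 m/s

Stall occurs when L = W at CL,max. W = mg = 1330 × 9.81 = 13050 N.
From L = ½ρV²S·CL,max = W: V_stall = √(2W/(ρSCL,max)) = √(2·13050/(1·15·2))
V_stall = √869.8 = 29.5 m/s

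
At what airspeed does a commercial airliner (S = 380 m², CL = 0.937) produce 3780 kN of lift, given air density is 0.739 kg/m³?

L = ½ρv²S·CL ⇒ v = √(2L/(ρ·S·CL))
v = √(2 × 3.78×10^6 / (0.739 × 380 × 0.937)) = √28730 = 170 m/s

v = 170 m/s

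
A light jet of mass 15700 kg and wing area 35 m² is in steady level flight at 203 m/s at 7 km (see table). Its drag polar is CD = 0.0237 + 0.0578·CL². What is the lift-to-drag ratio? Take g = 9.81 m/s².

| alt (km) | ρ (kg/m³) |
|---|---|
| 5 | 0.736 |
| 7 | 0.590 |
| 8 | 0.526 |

L/D = 11.6

At 7 km, from the table: ρ = 0.590 kg/m³.
Weight W = mg = 15700 × 9.81 = 1.5402×10^5 N; in level flight L = W.
q = ½ρv² = ½ × 0.59 × 203² = 12160 Pa.
CL = W/(q·S) = 1.5402×10^5 / (12160 × 35) = 0.362.
CD = 0.0237 + 0.0578 × 0.362² = 0.03127.
L/D = CL/CD = 0.362 / 0.03127 = 11.6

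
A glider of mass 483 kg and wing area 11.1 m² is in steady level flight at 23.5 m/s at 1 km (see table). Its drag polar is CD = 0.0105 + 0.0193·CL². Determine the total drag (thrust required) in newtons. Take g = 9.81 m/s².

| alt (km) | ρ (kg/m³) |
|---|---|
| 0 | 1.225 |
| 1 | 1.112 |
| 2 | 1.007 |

At 1 km, from the table: ρ = 1.112 kg/m³.
Weight W = mg = 483 × 9.81 = 4738.2 N; in level flight L = W.
q = ½ρv² = ½ × 1.112 × 23.5² = 307.1 Pa.
CL = W/(q·S) = 4738.2 / (307.1 × 11.1) = 1.39.
CD = 0.0105 + 0.0193 × 1.39² = 0.0478.
D = q·S·CD = 307.1 × 11.1 × 0.0478 = 162.9 N

D = 163 N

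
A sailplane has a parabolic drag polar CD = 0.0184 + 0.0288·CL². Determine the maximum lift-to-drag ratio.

For CD = CD0 + K·CL², (L/D)max occurs at CL* = √(CD0/K) and equals 1/(2√(K·CD0)).
(L/D)max = 1/(2√(0.0288 × 0.0184)) = 1/(2 × 0.02302) = 21.7

(L/D)max = 21.7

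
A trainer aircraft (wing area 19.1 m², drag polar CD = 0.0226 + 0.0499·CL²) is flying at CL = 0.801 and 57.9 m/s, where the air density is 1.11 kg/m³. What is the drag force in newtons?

CD = 0.0226 + 0.0499 × 0.801² = 0.05462
D = ½ρv²S·CD = ½ × 1.11 × 57.9² × 19.1 × 0.05462 = 1940 N

D = 1940 N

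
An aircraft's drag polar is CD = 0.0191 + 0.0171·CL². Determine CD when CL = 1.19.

CD = 0.0191 + 0.0171 × 1.19² = 0.0191 + 0.02422 = 0.0433

CD = 0.0433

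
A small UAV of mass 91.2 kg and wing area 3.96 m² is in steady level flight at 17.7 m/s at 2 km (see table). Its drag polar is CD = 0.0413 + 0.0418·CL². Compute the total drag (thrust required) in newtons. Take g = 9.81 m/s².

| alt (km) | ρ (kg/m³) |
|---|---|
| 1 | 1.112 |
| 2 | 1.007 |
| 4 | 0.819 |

D = 79.4 N

At 2 km, from the table: ρ = 1.007 kg/m³.
In steady level flight, lift balances weight: W = mg = 91.2 × 9.81 = 894.67 N.
Dynamic pressure q = 0.5 × 1.007 × 17.7² = 157.7 Pa.
Required CL = L/(qS) = 894.67/(157.7·3.96) = 1.432.
CD = 0.0413 + 0.0418 × 1.432² = 0.127.
D = q·S·CD = 157.7 × 3.96 × 0.127 = 79.36 N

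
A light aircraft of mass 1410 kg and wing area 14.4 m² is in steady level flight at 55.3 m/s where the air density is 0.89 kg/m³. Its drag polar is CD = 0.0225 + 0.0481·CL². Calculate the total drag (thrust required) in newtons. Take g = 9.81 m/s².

In steady level flight, lift balances weight: W = mg = 1410 × 9.81 = 13832 N.
q = ½ρv² = ½ × 0.89 × 55.3² = 1361 Pa.
CL = 2W/(ρv²S) = 2×13832/(0.89×55.3²×14.4) = 0.7059.
CD = 0.0225 + 0.0481 × 0.7059² = 0.04646.
D = q·S·CD = 1361 × 14.4 × 0.04646 = 910.5 N

D = 911 N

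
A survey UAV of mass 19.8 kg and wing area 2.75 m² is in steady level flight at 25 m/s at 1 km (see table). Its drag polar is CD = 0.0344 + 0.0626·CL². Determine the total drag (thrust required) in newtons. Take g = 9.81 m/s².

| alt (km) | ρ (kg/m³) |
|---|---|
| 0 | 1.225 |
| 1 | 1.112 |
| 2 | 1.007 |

D = 35.3 N

At 1 km, from the table: ρ = 1.112 kg/m³.
Weight W = mg = 19.8 × 9.81 = 194.24 N; in level flight L = W.
q = ½ρv² = ½ × 1.112 × 25² = 347.5 Pa.
CL = 2W/(ρv²S) = 2×194.24/(1.112×25²×2.75) = 0.2033.
CD = 0.0344 + 0.0626 × 0.2033² = 0.03699.
D = q·S·CD = 347.5 × 2.75 × 0.03699 = 35.34 N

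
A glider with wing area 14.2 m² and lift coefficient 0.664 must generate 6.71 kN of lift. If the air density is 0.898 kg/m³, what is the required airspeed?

L = ½ρv²S·CL ⇒ v = √(2L/(ρ·S·CL))
v = √(2 × 6710 / (0.898 × 14.2 × 0.664)) = √1585 = 39.8 m/s

v = 39.8 m/s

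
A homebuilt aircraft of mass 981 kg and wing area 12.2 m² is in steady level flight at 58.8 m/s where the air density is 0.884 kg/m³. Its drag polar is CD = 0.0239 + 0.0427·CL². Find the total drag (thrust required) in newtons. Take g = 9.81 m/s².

D = 658 N

Level flight ⇒ L = W = m·g = 981 × 9.81 = 9623.6 N.
Dynamic pressure q = 0.5 × 0.884 × 58.8² = 1528 Pa.
CL = 2W/(ρv²S) = 2×9623.6/(0.884×58.8²×12.2) = 0.5162.
CD = 0.0239 + 0.0427 × 0.5162² = 0.03528.
D = q·S·CD = 1528 × 12.2 × 0.03528 = 657.7 N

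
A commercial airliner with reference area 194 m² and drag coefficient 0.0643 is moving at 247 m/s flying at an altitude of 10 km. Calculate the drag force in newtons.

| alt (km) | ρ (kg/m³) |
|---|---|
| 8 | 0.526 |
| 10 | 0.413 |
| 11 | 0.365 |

At 10 km, from the table: ρ = 0.413 kg/m³.
Dynamic pressure q = ½ρv² = ½ × 0.413 × 247² = 12600 Pa.
D = q·S·CD = 12600 × 194 × 0.0643 = 1.57×10^5 N ≈ 157 kN

D = 1.57×10^5 N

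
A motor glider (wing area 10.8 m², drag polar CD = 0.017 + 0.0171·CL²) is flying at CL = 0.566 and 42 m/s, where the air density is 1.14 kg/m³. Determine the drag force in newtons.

D = 244 N

CD = 0.017 + 0.0171 × 0.566² = 0.02248
D = ½ρv²S·CD = ½ × 1.14 × 42² × 10.8 × 0.02248 = 244 N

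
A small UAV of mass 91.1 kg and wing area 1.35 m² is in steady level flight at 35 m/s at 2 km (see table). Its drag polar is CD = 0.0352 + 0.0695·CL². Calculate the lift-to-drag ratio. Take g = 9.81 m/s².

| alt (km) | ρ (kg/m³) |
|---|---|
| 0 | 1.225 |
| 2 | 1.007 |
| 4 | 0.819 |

L/D = 9.31

At 2 km, from the table: ρ = 1.007 kg/m³.
Weight W = mg = 91.1 × 9.81 = 893.69 N; in level flight L = W.
q = ½ρv² = ½ × 1.007 × 35² = 616.8 Pa.
CL = 2W/(ρv²S) = 2×893.69/(1.007×35²×1.35) = 1.073.
CD = 0.0352 + 0.0695 × 1.073² = 0.1153.
L/D = CL/CD = 1.073 / 0.1153 = 9.31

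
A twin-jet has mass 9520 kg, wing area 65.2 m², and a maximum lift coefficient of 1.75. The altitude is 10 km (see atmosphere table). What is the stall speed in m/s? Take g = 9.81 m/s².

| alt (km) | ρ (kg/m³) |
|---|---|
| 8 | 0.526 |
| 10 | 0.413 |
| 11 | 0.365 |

V_stall = 63 m/s

At 10 km, from the table: ρ = 0.413 kg/m³.
Stall occurs when L = W at CL,max. W = mg = 9520 × 9.81 = 93390 N.
V_stall = √(2W/(ρ·S·CL,max)) = √(2 × 93390 / (0.413 × 65.2 × 1.75))
V_stall = √3964 = 63 m/s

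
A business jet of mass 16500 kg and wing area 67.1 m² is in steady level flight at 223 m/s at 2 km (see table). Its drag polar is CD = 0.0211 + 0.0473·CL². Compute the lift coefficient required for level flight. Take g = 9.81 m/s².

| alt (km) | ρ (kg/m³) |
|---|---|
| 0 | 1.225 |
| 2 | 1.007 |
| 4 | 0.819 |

CL = 0.0963

At 2 km, from the table: ρ = 1.007 kg/m³.
Level flight ⇒ L = W = m·g = 16500 × 9.81 = 1.6186×10^5 N.
q = ½ρv² = ½ × 1.007 × 223² = 25040 Pa.
Required CL = L/(qS) = 1.6186×10^5/(25040·67.1) = 0.09634.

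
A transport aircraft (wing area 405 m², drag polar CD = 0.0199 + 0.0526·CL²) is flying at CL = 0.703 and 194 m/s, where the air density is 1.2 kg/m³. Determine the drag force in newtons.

CD = 0.0199 + 0.0526 × 0.703² = 0.0459
D = ½ρv²S·CD = ½ × 1.2 × 194² × 405 × 0.0459 = 4.2×10^5 N

D = 4.2×10^5 N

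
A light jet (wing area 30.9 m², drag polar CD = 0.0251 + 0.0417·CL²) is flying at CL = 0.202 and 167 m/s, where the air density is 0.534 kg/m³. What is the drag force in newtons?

CD = 0.0251 + 0.0417 × 0.202² = 0.0268
D = ½ρv²S·CD = ½ × 0.534 × 167² × 30.9 × 0.0268 = 6170 N

D = 6170 N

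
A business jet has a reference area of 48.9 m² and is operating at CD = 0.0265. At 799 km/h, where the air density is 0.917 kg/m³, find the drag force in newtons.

Convert speed: v = 799 km/h ÷ 3.6 = 221.9 m/s.
D = ½ρv²S·CD = ½ × 0.917 × 221.9² × 48.9 × 0.0265 = 29300 N ≈ 29.3 kN

D = 29300 N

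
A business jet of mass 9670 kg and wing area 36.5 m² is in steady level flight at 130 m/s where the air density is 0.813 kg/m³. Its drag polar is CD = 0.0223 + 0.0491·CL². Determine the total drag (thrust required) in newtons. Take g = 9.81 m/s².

D = 7350 N

In steady level flight, lift balances weight: W = mg = 9670 × 9.81 = 94863 N.
q = ½ρv² = ½ × 0.813 × 130² = 6870 Pa.
Required CL = L/(qS) = 94863/(6870·36.5) = 0.3783.
CD = 0.0223 + 0.0491 × 0.3783² = 0.02933.
D = q·S·CD = 6870 × 36.5 × 0.02933 = 7354 N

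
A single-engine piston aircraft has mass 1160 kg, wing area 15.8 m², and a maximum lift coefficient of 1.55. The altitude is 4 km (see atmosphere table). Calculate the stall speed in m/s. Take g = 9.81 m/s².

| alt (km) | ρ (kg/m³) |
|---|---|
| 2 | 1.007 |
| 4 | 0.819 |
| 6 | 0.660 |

At 4 km, from the table: ρ = 0.819 kg/m³.
Stall occurs when L = W at CL,max. W = mg = 1160 × 9.81 = 11380 N.
From L = ½ρV²S·CL,max = W: V_stall = √(2W/(ρSCL,max)) = √(2·11380/(0.819·15.8·1.55))
V_stall = √1135 = 33.7 m/s

V_stall = 33.7 m/s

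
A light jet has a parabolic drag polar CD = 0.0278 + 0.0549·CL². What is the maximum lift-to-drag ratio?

(L/D)max = 12.8

For CD = CD0 + K·CL², (L/D)max occurs at CL* = √(CD0/K) and equals 1/(2√(K·CD0)).
(L/D)max = 1/(2√(0.0549 × 0.0278)) = 1/(2 × 0.03907) = 12.8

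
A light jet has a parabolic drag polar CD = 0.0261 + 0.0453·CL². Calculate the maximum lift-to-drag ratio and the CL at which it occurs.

(L/D)max = 14.5, at CL = 0.759

For CD = CD0 + K·CL², (L/D)max occurs at CL* = √(CD0/K) and equals 1/(2√(K·CD0)).
(L/D)max = 1/(2√(0.0453 × 0.0261)) = 1/(2 × 0.03439) = 14.5
CL* = √(0.0261/0.0453) = 0.759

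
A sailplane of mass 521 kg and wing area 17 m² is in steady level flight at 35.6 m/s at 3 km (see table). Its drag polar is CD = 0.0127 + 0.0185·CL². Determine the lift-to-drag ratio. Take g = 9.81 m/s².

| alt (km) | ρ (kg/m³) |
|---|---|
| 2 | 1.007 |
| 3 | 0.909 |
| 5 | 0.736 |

L/D = 29.4

At 3 km, from the table: ρ = 0.909 kg/m³.
Level flight ⇒ L = W = m·g = 521 × 9.81 = 5111 N.
q = ½ρv² = ½ × 0.909 × 35.6² = 576 Pa.
CL = W/(q·S) = 5111 / (576 × 17) = 0.5219.
CD = 0.0127 + 0.0185 × 0.5219² = 0.01774.
L/D = CL/CD = 0.5219 / 0.01774 = 29.4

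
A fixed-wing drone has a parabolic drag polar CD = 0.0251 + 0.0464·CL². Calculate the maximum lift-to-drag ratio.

For CD = CD0 + K·CL², (L/D)max occurs at CL* = √(CD0/K) and equals 1/(2√(K·CD0)).
(L/D)max = 1/(2√(0.0464 × 0.0251)) = 1/(2 × 0.03413) = 14.7

(L/D)max = 14.7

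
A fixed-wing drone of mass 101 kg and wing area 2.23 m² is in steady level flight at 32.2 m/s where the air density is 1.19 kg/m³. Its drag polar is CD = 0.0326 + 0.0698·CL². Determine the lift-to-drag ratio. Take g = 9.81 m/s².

L/D = 10.5

In steady level flight, lift balances weight: W = mg = 101 × 9.81 = 990.81 N.
q = ½ρv² = ½ × 1.19 × 32.2² = 616.9 Pa.
CL = W/(q·S) = 990.81 / (616.9 × 2.23) = 0.7202.
CD = 0.0326 + 0.0698 × 0.7202² = 0.06881.
L/D = CL/CD = 0.7202 / 0.06881 = 10.5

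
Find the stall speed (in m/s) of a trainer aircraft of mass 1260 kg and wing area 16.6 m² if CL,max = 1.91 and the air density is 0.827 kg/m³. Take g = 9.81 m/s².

V_stall = 30.7 m/s

At stall, lift equals weight: L = W = m·g = 1260 × 9.81 = 12360 N.
V_stall = √(2W/(ρ·S·CL,max)) = √(2 × 12360 / (0.827 × 16.6 × 1.91))
V_stall = √942.8 = 30.7 m/s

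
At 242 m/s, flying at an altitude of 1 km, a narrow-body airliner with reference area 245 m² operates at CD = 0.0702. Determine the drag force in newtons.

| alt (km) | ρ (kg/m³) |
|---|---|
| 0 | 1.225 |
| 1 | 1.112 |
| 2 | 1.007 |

D = 5.6×10^5 N

At 1 km, from the table: ρ = 1.112 kg/m³.
D = ½ρv²S·CD = ½ × 1.112 × 242² × 245 × 0.0702 = 5.6×10^5 N ≈ 560 kN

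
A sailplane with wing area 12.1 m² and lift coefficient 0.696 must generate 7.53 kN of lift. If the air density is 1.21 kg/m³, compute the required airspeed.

v = 38.4 m/s

L = ½ρv²S·CL ⇒ v = √(2L/(ρ·S·CL))
v = √(2 × 7530 / (1.21 × 12.1 × 0.696)) = √1478 = 38.4 m/s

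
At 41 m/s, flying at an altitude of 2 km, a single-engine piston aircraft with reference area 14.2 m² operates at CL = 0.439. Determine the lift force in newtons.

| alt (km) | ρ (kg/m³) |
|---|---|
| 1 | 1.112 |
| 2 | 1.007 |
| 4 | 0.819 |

At 2 km, from the table: ρ = 1.007 kg/m³.
L = ½ρv²S·CL = ½ × 1.007 × 41² × 14.2 × 0.439 = 5280 N ≈ 5.28 kN

L = 5280 N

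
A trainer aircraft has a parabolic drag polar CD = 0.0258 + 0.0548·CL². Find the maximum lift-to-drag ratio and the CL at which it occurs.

For CD = CD0 + K·CL², (L/D)max occurs at CL* = √(CD0/K) and equals 1/(2√(K·CD0)).
(L/D)max = 1/(2√(0.0548 × 0.0258)) = 1/(2 × 0.0376) = 13.3
CL* = √(0.0258/0.0548) = 0.686

(L/D)max = 13.3, at CL = 0.686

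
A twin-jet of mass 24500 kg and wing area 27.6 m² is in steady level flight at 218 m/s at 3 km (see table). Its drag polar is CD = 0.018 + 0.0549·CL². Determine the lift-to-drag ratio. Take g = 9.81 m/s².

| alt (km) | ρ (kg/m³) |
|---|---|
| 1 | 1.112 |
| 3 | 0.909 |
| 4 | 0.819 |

At 3 km, from the table: ρ = 0.909 kg/m³.
Weight W = mg = 24500 × 9.81 = 2.4034×10^5 N; in level flight L = W.
Dynamic pressure q = 0.5 × 0.909 × 218² = 21600 Pa.
CL = 2W/(ρv²S) = 2×2.4034×10^5/(0.909×218²×27.6) = 0.4032.
CD = 0.018 + 0.0549 × 0.4032² = 0.02692.
L/D = CL/CD = 0.4032 / 0.02692 = 15

L/D = 15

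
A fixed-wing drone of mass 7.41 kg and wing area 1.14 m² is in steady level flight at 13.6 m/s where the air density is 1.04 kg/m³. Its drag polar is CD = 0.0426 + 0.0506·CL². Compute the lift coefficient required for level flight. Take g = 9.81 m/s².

Level flight ⇒ L = W = m·g = 7.41 × 9.81 = 72.692 N.
Dynamic pressure q = 0.5 × 1.04 × 13.6² = 96.18 Pa.
CL = W/(q·S) = 72.692 / (96.18 × 1.14) = 0.663.

CL = 0.663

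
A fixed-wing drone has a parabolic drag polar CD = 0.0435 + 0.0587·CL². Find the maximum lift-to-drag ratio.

For CD = CD0 + K·CL², (L/D)max occurs at CL* = √(CD0/K) and equals 1/(2√(K·CD0)).
(L/D)max = 1/(2√(0.0587 × 0.0435)) = 1/(2 × 0.05053) = 9.89

(L/D)max = 9.89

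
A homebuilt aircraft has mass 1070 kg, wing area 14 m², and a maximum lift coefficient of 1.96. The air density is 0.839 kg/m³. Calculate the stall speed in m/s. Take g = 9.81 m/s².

At stall, lift equals weight: L = W = m·g = 1070 × 9.81 = 10500 N.
V_stall = √(2W/(ρ·S·CL,max)) = √(2 × 10500 / (0.839 × 14 × 1.96))
V_stall = √911.9 = 30.2 m/s

V_stall = 30.2 m/s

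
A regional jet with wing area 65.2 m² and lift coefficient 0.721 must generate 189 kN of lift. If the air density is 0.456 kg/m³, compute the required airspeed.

v = 133 m/s

L = ½ρv²S·CL ⇒ v = √(2L/(ρ·S·CL))
v = √(2 × 1.89×10^5 / (0.456 × 65.2 × 0.721)) = √17630 = 133 m/s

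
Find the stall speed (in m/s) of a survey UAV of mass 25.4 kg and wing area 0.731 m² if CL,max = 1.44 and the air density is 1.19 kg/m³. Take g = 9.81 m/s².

Weight W = mg = 25.4 × 9.81 = 249.2 N.
From L = ½ρV²S·CL,max = W: V_stall = √(2W/(ρSCL,max)) = √(2·249.2/(1.19·0.731·1.44))
V_stall = √397.8 = 19.9 m/s

V_stall = 19.9 m/s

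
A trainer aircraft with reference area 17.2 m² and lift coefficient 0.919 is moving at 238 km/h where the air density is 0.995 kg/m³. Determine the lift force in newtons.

Convert speed: v = 238 km/h ÷ 3.6 = 66.11 m/s.
L = ½ρv²S·CL = ½ × 0.995 × 66.11² × 17.2 × 0.919 = 34400 N ≈ 34.4 kN

L = 34400 N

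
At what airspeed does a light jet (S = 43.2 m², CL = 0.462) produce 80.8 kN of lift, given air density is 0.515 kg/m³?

v = 125 m/s

L = ½ρv²S·CL ⇒ v = √(2L/(ρ·S·CL))
v = √(2 × 80800 / (0.515 × 43.2 × 0.462)) = √15720 = 125 m/s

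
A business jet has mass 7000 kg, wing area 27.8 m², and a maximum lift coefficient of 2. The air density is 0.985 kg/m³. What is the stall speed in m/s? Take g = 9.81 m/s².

V_stall = 50.1 m/s

Weight W = mg = 7000 × 9.81 = 68670 N.
From L = ½ρV²S·CL,max = W: V_stall = √(2W/(ρSCL,max)) = √(2·68670/(0.985·27.8·2))
V_stall = √2508 = 50.1 m/s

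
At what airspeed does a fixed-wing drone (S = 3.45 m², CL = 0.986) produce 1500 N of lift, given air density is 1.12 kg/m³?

v = 28.1 m/s

L = ½ρv²S·CL ⇒ v = √(2L/(ρ·S·CL))
v = √(2 × 1500 / (1.12 × 3.45 × 0.986)) = √787.4 = 28.1 m/s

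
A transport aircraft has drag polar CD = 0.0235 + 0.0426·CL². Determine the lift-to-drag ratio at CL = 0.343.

L/D = 12

CD = 0.0235 + 0.0426 × 0.343² = 0.02851
L/D = CL/CD = 0.343 / 0.02851 = 12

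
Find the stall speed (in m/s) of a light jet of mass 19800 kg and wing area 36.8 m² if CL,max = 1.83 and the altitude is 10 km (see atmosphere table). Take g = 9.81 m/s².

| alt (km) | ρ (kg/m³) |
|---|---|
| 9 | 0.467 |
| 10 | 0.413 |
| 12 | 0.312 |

At 10 km, from the table: ρ = 0.413 kg/m³.
Weight W = mg = 19800 × 9.81 = 1.942×10^5 N.
From L = ½ρV²S·CL,max = W: V_stall = √(2W/(ρSCL,max)) = √(2·1.942×10^5/(0.413·36.8·1.83))
V_stall = √13970 = 118 m/s

V_stall = 118 m/s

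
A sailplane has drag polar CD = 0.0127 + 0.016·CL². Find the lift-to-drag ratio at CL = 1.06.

L/D = 34.6

CD = 0.0127 + 0.016 × 1.06² = 0.03068
L/D = CL/CD = 1.06 / 0.03068 = 34.6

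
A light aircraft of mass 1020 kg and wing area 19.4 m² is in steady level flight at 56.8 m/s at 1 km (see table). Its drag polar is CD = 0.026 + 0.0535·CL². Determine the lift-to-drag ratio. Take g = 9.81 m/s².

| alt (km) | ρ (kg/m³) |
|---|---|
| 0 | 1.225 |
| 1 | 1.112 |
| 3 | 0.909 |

L/D = 9.45

At 1 km, from the table: ρ = 1.112 kg/m³.
Level flight ⇒ L = W = m·g = 1020 × 9.81 = 10006 N.
Dynamic pressure q = 0.5 × 1.112 × 56.8² = 1794 Pa.
CL = 2W/(ρv²S) = 2×10006/(1.112×56.8²×19.4) = 0.2875.
CD = 0.026 + 0.0535 × 0.2875² = 0.03042.
L/D = CL/CD = 0.2875 / 0.03042 = 9.45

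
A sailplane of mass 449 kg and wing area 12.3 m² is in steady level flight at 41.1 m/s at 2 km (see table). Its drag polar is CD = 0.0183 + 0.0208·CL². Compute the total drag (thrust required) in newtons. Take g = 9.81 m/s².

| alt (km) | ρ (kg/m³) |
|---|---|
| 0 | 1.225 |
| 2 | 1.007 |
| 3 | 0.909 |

At 2 km, from the table: ρ = 1.007 kg/m³.
Level flight ⇒ L = W = m·g = 449 × 9.81 = 4404.7 N.
Dynamic pressure q = 0.5 × 1.007 × 41.1² = 850.5 Pa.
CL = W/(q·S) = 4404.7 / (850.5 × 12.3) = 0.421.
CD = 0.0183 + 0.0208 × 0.421² = 0.02199.
D = q·S·CD = 850.5 × 12.3 × 0.02199 = 230 N

D = 230 N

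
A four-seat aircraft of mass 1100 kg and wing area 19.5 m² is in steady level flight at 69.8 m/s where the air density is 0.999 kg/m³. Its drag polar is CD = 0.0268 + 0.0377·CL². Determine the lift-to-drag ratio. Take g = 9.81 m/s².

L/D = 7.91

Level flight ⇒ L = W = m·g = 1100 × 9.81 = 10791 N.
q = ½ρv² = ½ × 0.999 × 69.8² = 2434 Pa.
CL = 2W/(ρv²S) = 2×10791/(0.999×69.8²×19.5) = 0.2274.
CD = 0.0268 + 0.0377 × 0.2274² = 0.02875.
L/D = CL/CD = 0.2274 / 0.02875 = 7.91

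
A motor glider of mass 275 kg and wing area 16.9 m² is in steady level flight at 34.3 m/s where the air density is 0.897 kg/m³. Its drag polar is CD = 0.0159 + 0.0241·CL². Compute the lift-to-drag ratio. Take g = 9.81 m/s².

In steady level flight, lift balances weight: W = mg = 275 × 9.81 = 2697.8 N.
q = ½ρv² = ½ × 0.897 × 34.3² = 527.7 Pa.
Required CL = L/(qS) = 2697.8/(527.7·16.9) = 0.3025.
CD = 0.0159 + 0.0241 × 0.3025² = 0.01811.
L/D = CL/CD = 0.3025 / 0.01811 = 16.7

L/D = 16.7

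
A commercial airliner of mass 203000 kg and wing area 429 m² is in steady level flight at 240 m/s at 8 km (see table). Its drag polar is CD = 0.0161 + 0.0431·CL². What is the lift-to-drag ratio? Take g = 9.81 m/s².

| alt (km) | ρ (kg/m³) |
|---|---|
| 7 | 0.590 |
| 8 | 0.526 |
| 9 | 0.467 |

L/D = 15.2

At 8 km, from the table: ρ = 0.526 kg/m³.
Level flight ⇒ L = W = m·g = 203000 × 9.81 = 1.9914×10^6 N.
q = ½ρv² = ½ × 0.526 × 240² = 15150 Pa.
CL = 2W/(ρv²S) = 2×1.9914×10^6/(0.526×240²×429) = 0.3064.
CD = 0.0161 + 0.0431 × 0.3064² = 0.02015.
L/D = CL/CD = 0.3064 / 0.02015 = 15.2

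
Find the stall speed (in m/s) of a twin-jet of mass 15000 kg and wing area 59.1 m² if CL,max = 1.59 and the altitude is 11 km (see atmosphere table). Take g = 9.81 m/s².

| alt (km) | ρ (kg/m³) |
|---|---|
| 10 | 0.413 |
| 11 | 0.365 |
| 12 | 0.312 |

At 11 km, from the table: ρ = 0.365 kg/m³.
Stall occurs when L = W at CL,max. W = mg = 15000 × 9.81 = 1.472×10^5 N.
V_stall = √(2W/(ρ·S·CL,max)) = √(2 × 1.472×10^5 / (0.365 × 59.1 × 1.59))
V_stall = √8581 = 92.6 m/s

V_stall = 92.6 m/s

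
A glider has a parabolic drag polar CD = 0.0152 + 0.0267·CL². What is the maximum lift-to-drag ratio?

(L/D)max = 24.8

For CD = CD0 + K·CL², (L/D)max occurs at CL* = √(CD0/K) and equals 1/(2√(K·CD0)).
(L/D)max = 1/(2√(0.0267 × 0.0152)) = 1/(2 × 0.02015) = 24.8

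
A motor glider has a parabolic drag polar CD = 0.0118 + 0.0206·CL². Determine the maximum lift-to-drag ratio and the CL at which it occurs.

For CD = CD0 + K·CL², (L/D)max occurs at CL* = √(CD0/K) and equals 1/(2√(K·CD0)).
(L/D)max = 1/(2√(0.0206 × 0.0118)) = 1/(2 × 0.01559) = 32.1
CL* = √(0.0118/0.0206) = 0.757

(L/D)max = 32.1, at CL = 0.757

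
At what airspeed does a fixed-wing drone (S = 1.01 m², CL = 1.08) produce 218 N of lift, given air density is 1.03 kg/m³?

L = ½ρv²S·CL ⇒ v = √(2L/(ρ·S·CL))
v = √(2 × 218 / (1.03 × 1.01 × 1.08)) = √388.1 = 19.7 m/s

v = 19.7 m/s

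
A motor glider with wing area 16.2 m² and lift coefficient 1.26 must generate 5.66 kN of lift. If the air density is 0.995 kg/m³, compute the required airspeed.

v = 23.6 m/s

L = ½ρv²S·CL ⇒ v = √(2L/(ρ·S·CL))
v = √(2 × 5660 / (0.995 × 16.2 × 1.26)) = √557.4 = 23.6 m/s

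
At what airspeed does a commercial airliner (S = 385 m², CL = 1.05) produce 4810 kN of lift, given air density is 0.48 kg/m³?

L = ½ρv²S·CL ⇒ v = √(2L/(ρ·S·CL))
v = √(2 × 4.81×10^6 / (0.48 × 385 × 1.05)) = √49580 = 223 m/s

v = 223 m/s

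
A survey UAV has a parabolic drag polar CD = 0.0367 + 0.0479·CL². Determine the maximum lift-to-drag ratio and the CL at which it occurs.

For CD = CD0 + K·CL², (L/D)max occurs at CL* = √(CD0/K) and equals 1/(2√(K·CD0)).
(L/D)max = 1/(2√(0.0479 × 0.0367)) = 1/(2 × 0.04193) = 11.9
CL* = √(0.0367/0.0479) = 0.875

(L/D)max = 11.9, at CL = 0.875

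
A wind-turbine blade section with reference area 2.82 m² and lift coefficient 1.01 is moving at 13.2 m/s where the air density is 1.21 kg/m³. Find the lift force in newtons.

Dynamic pressure q = ½ρv² = ½ × 1.21 × 13.2² = 105.4 Pa.
L = q·S·CL = 105.4 × 2.82 × 1.01 = 300 N

L = 300 N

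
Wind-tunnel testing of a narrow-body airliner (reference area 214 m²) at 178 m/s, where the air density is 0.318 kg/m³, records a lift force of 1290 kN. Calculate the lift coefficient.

CL = 1.2

From L = ½ρv²S·CL, rearranging gives CL = 2L/(ρv²S).
CL = 2 × 1.29×10^6 / (0.318 × 178² × 214) = 1.2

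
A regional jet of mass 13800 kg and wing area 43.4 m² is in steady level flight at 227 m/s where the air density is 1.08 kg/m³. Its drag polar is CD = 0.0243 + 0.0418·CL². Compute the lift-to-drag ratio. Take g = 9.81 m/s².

In steady level flight, lift balances weight: W = mg = 13800 × 9.81 = 1.3538×10^5 N.
q = ½ρv² = ½ × 1.08 × 227² = 27830 Pa.
Required CL = L/(qS) = 1.3538×10^5/(27830·43.4) = 0.1121.
CD = 0.0243 + 0.0418 × 0.1121² = 0.02483.
L/D = CL/CD = 0.1121 / 0.02483 = 4.52

L/D = 4.52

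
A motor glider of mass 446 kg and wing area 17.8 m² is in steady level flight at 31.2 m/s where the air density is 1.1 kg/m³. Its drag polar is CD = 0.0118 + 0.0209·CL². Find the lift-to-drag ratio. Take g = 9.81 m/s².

L/D = 28.3

Weight W = mg = 446 × 9.81 = 4375.3 N; in level flight L = W.
q = ½ρv² = ½ × 1.1 × 31.2² = 535.4 Pa.
CL = 2W/(ρv²S) = 2×4375.3/(1.1×31.2²×17.8) = 0.4591.
CD = 0.0118 + 0.0209 × 0.4591² = 0.01621.
L/D = CL/CD = 0.4591 / 0.01621 = 28.3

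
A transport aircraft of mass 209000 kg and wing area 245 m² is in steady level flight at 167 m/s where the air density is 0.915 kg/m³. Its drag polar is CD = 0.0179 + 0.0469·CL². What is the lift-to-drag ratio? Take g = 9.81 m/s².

L/D = 17.2

Level flight ⇒ L = W = m·g = 209000 × 9.81 = 2.0503×10^6 N.
q = ½ρv² = ½ × 0.915 × 167² = 12760 Pa.
CL = 2W/(ρv²S) = 2×2.0503×10^6/(0.915×167²×245) = 0.6559.
CD = 0.0179 + 0.0469 × 0.6559² = 0.03808.
L/D = CL/CD = 0.6559 / 0.03808 = 17.2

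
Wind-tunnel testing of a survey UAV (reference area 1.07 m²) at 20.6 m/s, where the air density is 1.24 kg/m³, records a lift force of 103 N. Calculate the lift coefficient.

CL = 0.366

From L = ½ρv²S·CL, rearranging gives CL = 2L/(ρv²S).
CL = 2 × 103 / (1.24 × 20.6² × 1.07) = 0.366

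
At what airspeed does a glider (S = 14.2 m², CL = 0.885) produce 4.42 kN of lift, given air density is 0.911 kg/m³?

L = ½ρv²S·CL ⇒ v = √(2L/(ρ·S·CL))
v = √(2 × 4420 / (0.911 × 14.2 × 0.885)) = √772.2 = 27.8 m/s

v = 27.8 m/s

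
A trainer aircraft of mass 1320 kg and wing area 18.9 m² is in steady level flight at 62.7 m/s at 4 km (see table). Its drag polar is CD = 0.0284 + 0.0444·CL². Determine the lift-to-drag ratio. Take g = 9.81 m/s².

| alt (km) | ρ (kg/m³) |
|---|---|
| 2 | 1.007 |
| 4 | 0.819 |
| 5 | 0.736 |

L/D = 11.7

At 4 km, from the table: ρ = 0.819 kg/m³.
In steady level flight, lift balances weight: W = mg = 1320 × 9.81 = 12949 N.
q = ½ρv² = ½ × 0.819 × 62.7² = 1610 Pa.
CL = 2W/(ρv²S) = 2×12949/(0.819×62.7²×18.9) = 0.4256.
CD = 0.0284 + 0.0444 × 0.4256² = 0.03644.
L/D = CL/CD = 0.4256 / 0.03644 = 11.7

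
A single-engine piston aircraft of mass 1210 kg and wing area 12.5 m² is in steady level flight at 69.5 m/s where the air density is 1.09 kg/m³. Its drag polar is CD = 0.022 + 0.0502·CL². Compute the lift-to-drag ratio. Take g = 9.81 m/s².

L/D = 12.6

Level flight ⇒ L = W = m·g = 1210 × 9.81 = 11870 N.
Dynamic pressure q = 0.5 × 1.09 × 69.5² = 2632 Pa.
CL = W/(q·S) = 11870 / (2632 × 12.5) = 0.3607.
CD = 0.022 + 0.0502 × 0.3607² = 0.02853.
L/D = CL/CD = 0.3607 / 0.02853 = 12.6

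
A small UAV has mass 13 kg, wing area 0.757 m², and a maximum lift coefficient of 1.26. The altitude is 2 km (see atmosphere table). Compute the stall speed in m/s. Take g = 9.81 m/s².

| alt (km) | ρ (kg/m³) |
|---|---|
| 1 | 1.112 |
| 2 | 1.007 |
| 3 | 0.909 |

At 2 km, from the table: ρ = 1.007 kg/m³.
At stall, lift equals weight: L = W = m·g = 13 × 9.81 = 127.5 N.
V_stall = √(2W/(ρ·S·CL,max)) = √(2 × 127.5 / (1.007 × 0.757 × 1.26))
V_stall = √265.6 = 16.3 m/s

V_stall = 16.3 m/s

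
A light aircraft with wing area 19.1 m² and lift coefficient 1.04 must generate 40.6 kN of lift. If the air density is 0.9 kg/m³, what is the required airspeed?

v = 67.4 m/s

L = ½ρv²S·CL ⇒ v = √(2L/(ρ·S·CL))
v = √(2 × 40600 / (0.9 × 19.1 × 1.04)) = √4542 = 67.4 m/s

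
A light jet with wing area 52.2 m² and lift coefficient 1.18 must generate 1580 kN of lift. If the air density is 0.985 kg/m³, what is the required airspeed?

v = 228 m/s

L = ½ρv²S·CL ⇒ v = √(2L/(ρ·S·CL))
v = √(2 × 1.58×10^6 / (0.985 × 52.2 × 1.18)) = √52080 = 228 m/s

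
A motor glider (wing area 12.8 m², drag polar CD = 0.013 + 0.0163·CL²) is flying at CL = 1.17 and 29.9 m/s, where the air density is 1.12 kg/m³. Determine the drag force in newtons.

D = 226 N

CD = 0.013 + 0.0163 × 1.17² = 0.03531
D = ½ρv²S·CD = ½ × 1.12 × 29.9² × 12.8 × 0.03531 = 226 N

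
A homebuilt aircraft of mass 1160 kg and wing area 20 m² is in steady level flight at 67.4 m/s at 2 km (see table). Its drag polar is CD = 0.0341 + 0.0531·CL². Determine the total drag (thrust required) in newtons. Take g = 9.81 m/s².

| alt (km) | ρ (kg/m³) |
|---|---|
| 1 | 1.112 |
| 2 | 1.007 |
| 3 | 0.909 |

At 2 km, from the table: ρ = 1.007 kg/m³.
Weight W = mg = 1160 × 9.81 = 11380 N; in level flight L = W.
Dynamic pressure q = 0.5 × 1.007 × 67.4² = 2287 Pa.
CL = W/(q·S) = 11380 / (2287 × 20) = 0.2488.
CD = 0.0341 + 0.0531 × 0.2488² = 0.03739.
D = q·S·CD = 2287 × 20 × 0.03739 = 1710 N

D = 1710 N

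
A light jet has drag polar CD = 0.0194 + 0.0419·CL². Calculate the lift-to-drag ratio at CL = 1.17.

L/D = 15.2

CD = 0.0194 + 0.0419 × 1.17² = 0.07676
L/D = CL/CD = 1.17 / 0.07676 = 15.2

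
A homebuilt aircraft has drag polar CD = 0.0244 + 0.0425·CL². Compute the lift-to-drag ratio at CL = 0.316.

L/D = 11

CD = 0.0244 + 0.0425 × 0.316² = 0.02864
L/D = CL/CD = 0.316 / 0.02864 = 11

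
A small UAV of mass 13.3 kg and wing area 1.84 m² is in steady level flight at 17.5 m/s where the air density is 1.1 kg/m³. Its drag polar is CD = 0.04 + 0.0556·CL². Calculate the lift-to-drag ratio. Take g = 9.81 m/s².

L/D = 8.44

In steady level flight, lift balances weight: W = mg = 13.3 × 9.81 = 130.47 N.
Dynamic pressure q = 0.5 × 1.1 × 17.5² = 168.4 Pa.
CL = W/(q·S) = 130.47 / (168.4 × 1.84) = 0.421.
CD = 0.04 + 0.0556 × 0.421² = 0.04985.
L/D = CL/CD = 0.421 / 0.04985 = 8.44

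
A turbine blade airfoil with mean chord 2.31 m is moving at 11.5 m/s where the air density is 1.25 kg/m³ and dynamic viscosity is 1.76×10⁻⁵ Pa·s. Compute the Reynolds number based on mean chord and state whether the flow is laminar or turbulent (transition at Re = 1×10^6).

Re = ρ·v·c/μ = 1.25 × 11.5 × 2.31 / (1.76×10⁻⁵) = 1.89×10^6
Since 1.89×10^6 > 1×10^6, the flow is turbulent.

Re = 1.89×10^6 (turbulent)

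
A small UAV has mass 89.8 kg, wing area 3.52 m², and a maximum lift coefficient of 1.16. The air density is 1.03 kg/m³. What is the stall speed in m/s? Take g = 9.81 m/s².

V_stall = 20.5 m/s

Weight W = mg = 89.8 × 9.81 = 880.9 N.
V_stall = √(2W/(ρ·S·CL,max)) = √(2 × 880.9 / (1.03 × 3.52 × 1.16))
V_stall = √418.9 = 20.5 m/s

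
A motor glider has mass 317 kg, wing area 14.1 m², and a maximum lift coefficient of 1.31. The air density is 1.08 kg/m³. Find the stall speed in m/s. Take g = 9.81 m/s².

V_stall = 17.7 m/s

Stall occurs when L = W at CL,max. W = mg = 317 × 9.81 = 3110 N.
From L = ½ρV²S·CL,max = W: V_stall = √(2W/(ρSCL,max)) = √(2·3110/(1.08·14.1·1.31))
V_stall = √311.8 = 17.7 m/s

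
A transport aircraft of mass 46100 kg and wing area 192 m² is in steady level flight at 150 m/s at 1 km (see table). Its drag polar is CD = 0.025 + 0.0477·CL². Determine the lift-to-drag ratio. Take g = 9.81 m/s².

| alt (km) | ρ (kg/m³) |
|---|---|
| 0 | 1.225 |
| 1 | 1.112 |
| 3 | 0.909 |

At 1 km, from the table: ρ = 1.112 kg/m³.
In steady level flight, lift balances weight: W = mg = 46100 × 9.81 = 4.5224×10^5 N.
q = ½ρv² = ½ × 1.112 × 150² = 12510 Pa.
CL = W/(q·S) = 4.5224×10^5 / (12510 × 192) = 0.1883.
CD = 0.025 + 0.0477 × 0.1883² = 0.02669.
L/D = CL/CD = 0.1883 / 0.02669 = 7.05

L/D = 7.05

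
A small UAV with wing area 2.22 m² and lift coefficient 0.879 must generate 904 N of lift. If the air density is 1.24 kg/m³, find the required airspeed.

L = ½ρv²S·CL ⇒ v = √(2L/(ρ·S·CL))
v = √(2 × 904 / (1.24 × 2.22 × 0.879)) = √747.2 = 27.3 m/s

v = 27.3 m/s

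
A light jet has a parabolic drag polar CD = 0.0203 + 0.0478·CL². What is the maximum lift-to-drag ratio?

For CD = CD0 + K·CL², (L/D)max occurs at CL* = √(CD0/K) and equals 1/(2√(K·CD0)).
(L/D)max = 1/(2√(0.0478 × 0.0203)) = 1/(2 × 0.03115) = 16.1

(L/D)max = 16.1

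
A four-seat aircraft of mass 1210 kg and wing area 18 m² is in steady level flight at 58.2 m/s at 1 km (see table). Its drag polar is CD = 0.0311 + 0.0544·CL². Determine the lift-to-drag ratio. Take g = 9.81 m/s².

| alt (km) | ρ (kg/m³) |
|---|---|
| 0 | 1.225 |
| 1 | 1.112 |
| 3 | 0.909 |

At 1 km, from the table: ρ = 1.112 kg/m³.
Weight W = mg = 1210 × 9.81 = 11870 N; in level flight L = W.
q = ½ρv² = ½ × 1.112 × 58.2² = 1883 Pa.
Required CL = L/(qS) = 11870/(1883·18) = 0.3502.
CD = 0.0311 + 0.0544 × 0.3502² = 0.03777.
L/D = CL/CD = 0.3502 / 0.03777 = 9.27

L/D = 9.27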